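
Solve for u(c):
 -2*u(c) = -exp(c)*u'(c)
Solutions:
 u(c) = C1*exp(-2*exp(-c))


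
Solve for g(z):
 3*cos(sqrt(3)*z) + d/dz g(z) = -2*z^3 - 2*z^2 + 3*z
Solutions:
 g(z) = C1 - z^4/2 - 2*z^3/3 + 3*z^2/2 - sqrt(3)*sin(sqrt(3)*z)


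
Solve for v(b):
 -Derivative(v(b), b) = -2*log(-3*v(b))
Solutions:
 -Integral(1/(log(-_y) + log(3)), (_y, v(b)))/2 = C1 - b


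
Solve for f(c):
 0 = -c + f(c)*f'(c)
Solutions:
 f(c) = -sqrt(C1 + c^2)
 f(c) = sqrt(C1 + c^2)


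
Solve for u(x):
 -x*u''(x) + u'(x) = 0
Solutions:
 u(x) = C1 + C2*x^2


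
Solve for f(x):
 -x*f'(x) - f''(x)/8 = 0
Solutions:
 f(x) = C1 + C2*erf(2*x)


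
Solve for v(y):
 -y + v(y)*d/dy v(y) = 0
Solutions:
 v(y) = -sqrt(C1 + y^2)
 v(y) = sqrt(C1 + y^2)


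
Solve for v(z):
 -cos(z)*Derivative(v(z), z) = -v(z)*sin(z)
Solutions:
 v(z) = C1/cos(z)


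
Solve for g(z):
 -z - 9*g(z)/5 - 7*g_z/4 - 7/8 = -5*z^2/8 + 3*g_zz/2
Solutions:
 g(z) = 25*z^2/72 - 1595*z/1296 + (C1*sin(sqrt(3095)*z/60) + C2*cos(sqrt(3095)*z/60))*exp(-7*z/12) + 6145/46656


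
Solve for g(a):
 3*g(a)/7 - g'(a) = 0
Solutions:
 g(a) = C1*exp(3*a/7)


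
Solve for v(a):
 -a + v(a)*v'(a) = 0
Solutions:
 v(a) = -sqrt(C1 + a^2)
 v(a) = sqrt(C1 + a^2)


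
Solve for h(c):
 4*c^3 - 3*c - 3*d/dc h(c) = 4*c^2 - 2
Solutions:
 h(c) = C1 + c^4/3 - 4*c^3/9 - c^2/2 + 2*c/3


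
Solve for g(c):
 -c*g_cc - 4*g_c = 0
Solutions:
 g(c) = C1 + C2/c^3


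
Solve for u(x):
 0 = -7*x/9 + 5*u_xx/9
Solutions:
 u(x) = C1 + C2*x + 7*x^3/30


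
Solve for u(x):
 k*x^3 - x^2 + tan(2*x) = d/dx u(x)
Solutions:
 u(x) = C1 + k*x^4/4 - x^3/3 - log(cos(2*x))/2


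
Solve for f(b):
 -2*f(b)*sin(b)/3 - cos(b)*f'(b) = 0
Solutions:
 f(b) = C1*cos(b)^(2/3)


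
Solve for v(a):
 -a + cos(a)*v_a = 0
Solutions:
 v(a) = C1 + Integral(a/cos(a), a)


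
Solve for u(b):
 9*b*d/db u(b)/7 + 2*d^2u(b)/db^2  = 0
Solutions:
 u(b) = C1 + C2*erf(3*sqrt(7)*b/14)


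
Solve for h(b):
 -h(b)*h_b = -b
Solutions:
 h(b) = -sqrt(C1 + b^2)
 h(b) = sqrt(C1 + b^2)


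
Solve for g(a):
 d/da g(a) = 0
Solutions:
 g(a) = C1


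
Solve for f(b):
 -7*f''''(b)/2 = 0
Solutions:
 f(b) = C1 + C2*b + C3*b^2 + C4*b^3


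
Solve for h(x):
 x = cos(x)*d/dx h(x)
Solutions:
 h(x) = C1 + Integral(x/cos(x), x)


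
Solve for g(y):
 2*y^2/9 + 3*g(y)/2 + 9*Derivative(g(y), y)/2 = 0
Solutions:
 g(y) = C1*exp(-y/3) - 4*y^2/27 + 8*y/9 - 8/3


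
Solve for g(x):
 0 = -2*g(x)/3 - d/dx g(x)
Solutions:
 g(x) = C1*exp(-2*x/3)


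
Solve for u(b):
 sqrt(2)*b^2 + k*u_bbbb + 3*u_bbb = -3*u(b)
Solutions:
 u(b) = C1*exp(b*Piecewise((-sqrt(-3*(-1/k^3)^(1/3) + 9/(4*k^2))/2 - sqrt(3*(-1/k^3)^(1/3) + 9/(2*k^2) + 27/(4*k^3*sqrt(-3*(-1/k^3)^(1/3) + 9/(4*k^2))))/2 - 3/(4*k), Eq(1/k, 0)), (-sqrt(2*(sqrt(-1/k^3 + 729/(256*k^6)) + 27/(16*k^3))^(1/3) + 2/(k*(sqrt(-1/k^3 + 729/(256*k^6)) + 27/(16*k^3))^(1/3)) + 9/(4*k^2))/2 - sqrt(-2*(sqrt(-1/k^3 + 729/(256*k^6)) + 27/(16*k^3))^(1/3) - 2/(k*(sqrt(-1/k^3 + 729/(256*k^6)) + 27/(16*k^3))^(1/3)) + 9/(2*k^2) + 27/(4*k^3*sqrt(2*(sqrt(-1/k^3 + 729/(256*k^6)) + 27/(16*k^3))^(1/3) + 2/(k*(sqrt(-1/k^3 + 729/(256*k^6)) + 27/(16*k^3))^(1/3)) + 9/(4*k^2))))/2 - 3/(4*k), True))) + C2*exp(b*Piecewise((-sqrt(-3*(-1/k^3)^(1/3) + 9/(4*k^2))/2 + sqrt(3*(-1/k^3)^(1/3) + 9/(2*k^2) + 27/(4*k^3*sqrt(-3*(-1/k^3)^(1/3) + 9/(4*k^2))))/2 - 3/(4*k), Eq(1/k, 0)), (-sqrt(2*(sqrt(-1/k^3 + 729/(256*k^6)) + 27/(16*k^3))^(1/3) + 2/(k*(sqrt(-1/k^3 + 729/(256*k^6)) + 27/(16*k^3))^(1/3)) + 9/(4*k^2))/2 + sqrt(-2*(sqrt(-1/k^3 + 729/(256*k^6)) + 27/(16*k^3))^(1/3) - 2/(k*(sqrt(-1/k^3 + 729/(256*k^6)) + 27/(16*k^3))^(1/3)) + 9/(2*k^2) + 27/(4*k^3*sqrt(2*(sqrt(-1/k^3 + 729/(256*k^6)) + 27/(16*k^3))^(1/3) + 2/(k*(sqrt(-1/k^3 + 729/(256*k^6)) + 27/(16*k^3))^(1/3)) + 9/(4*k^2))))/2 - 3/(4*k), True))) + C3*exp(b*Piecewise((sqrt(-3*(-1/k^3)^(1/3) + 9/(4*k^2))/2 - sqrt(3*(-1/k^3)^(1/3) + 9/(2*k^2) - 27/(4*k^3*sqrt(-3*(-1/k^3)^(1/3) + 9/(4*k^2))))/2 - 3/(4*k), Eq(1/k, 0)), (sqrt(2*(sqrt(-1/k^3 + 729/(256*k^6)) + 27/(16*k^3))^(1/3) + 2/(k*(sqrt(-1/k^3 + 729/(256*k^6)) + 27/(16*k^3))^(1/3)) + 9/(4*k^2))/2 - sqrt(-2*(sqrt(-1/k^3 + 729/(256*k^6)) + 27/(16*k^3))^(1/3) - 2/(k*(sqrt(-1/k^3 + 729/(256*k^6)) + 27/(16*k^3))^(1/3)) + 9/(2*k^2) - 27/(4*k^3*sqrt(2*(sqrt(-1/k^3 + 729/(256*k^6)) + 27/(16*k^3))^(1/3) + 2/(k*(sqrt(-1/k^3 + 729/(256*k^6)) + 27/(16*k^3))^(1/3)) + 9/(4*k^2))))/2 - 3/(4*k), True))) + C4*exp(b*Piecewise((sqrt(-3*(-1/k^3)^(1/3) + 9/(4*k^2))/2 + sqrt(3*(-1/k^3)^(1/3) + 9/(2*k^2) - 27/(4*k^3*sqrt(-3*(-1/k^3)^(1/3) + 9/(4*k^2))))/2 - 3/(4*k), Eq(1/k, 0)), (sqrt(2*(sqrt(-1/k^3 + 729/(256*k^6)) + 27/(16*k^3))^(1/3) + 2/(k*(sqrt(-1/k^3 + 729/(256*k^6)) + 27/(16*k^3))^(1/3)) + 9/(4*k^2))/2 + sqrt(-2*(sqrt(-1/k^3 + 729/(256*k^6)) + 27/(16*k^3))^(1/3) - 2/(k*(sqrt(-1/k^3 + 729/(256*k^6)) + 27/(16*k^3))^(1/3)) + 9/(2*k^2) - 27/(4*k^3*sqrt(2*(sqrt(-1/k^3 + 729/(256*k^6)) + 27/(16*k^3))^(1/3) + 2/(k*(sqrt(-1/k^3 + 729/(256*k^6)) + 27/(16*k^3))^(1/3)) + 9/(4*k^2))))/2 - 3/(4*k), True))) - sqrt(2)*b^2/3


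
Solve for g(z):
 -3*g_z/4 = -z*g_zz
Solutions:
 g(z) = C1 + C2*z^(7/4)


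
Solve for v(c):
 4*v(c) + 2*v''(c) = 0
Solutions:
 v(c) = C1*sin(sqrt(2)*c) + C2*cos(sqrt(2)*c)


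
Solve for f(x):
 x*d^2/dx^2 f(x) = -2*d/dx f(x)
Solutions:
 f(x) = C1 + C2/x


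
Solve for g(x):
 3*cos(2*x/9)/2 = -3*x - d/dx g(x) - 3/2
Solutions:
 g(x) = C1 - 3*x^2/2 - 3*x/2 - 27*sin(x/9)*cos(x/9)/2


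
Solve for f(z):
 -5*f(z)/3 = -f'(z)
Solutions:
 f(z) = C1*exp(5*z/3)


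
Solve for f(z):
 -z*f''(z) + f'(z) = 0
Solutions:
 f(z) = C1 + C2*z^2


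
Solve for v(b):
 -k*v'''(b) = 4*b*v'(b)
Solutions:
 v(b) = C1 + Integral(C2*airyai(2^(2/3)*b*(-1/k)^(1/3)) + C3*airybi(2^(2/3)*b*(-1/k)^(1/3)), b)


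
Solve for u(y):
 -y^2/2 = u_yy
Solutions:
 u(y) = C1 + C2*y - y^4/24


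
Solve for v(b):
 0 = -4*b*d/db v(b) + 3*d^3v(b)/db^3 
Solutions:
 v(b) = C1 + Integral(C2*airyai(6^(2/3)*b/3) + C3*airybi(6^(2/3)*b/3), b)


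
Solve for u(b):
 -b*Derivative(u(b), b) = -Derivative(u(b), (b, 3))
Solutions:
 u(b) = C1 + Integral(C2*airyai(b) + C3*airybi(b), b)


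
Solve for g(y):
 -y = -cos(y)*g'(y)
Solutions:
 g(y) = C1 + Integral(y/cos(y), y)


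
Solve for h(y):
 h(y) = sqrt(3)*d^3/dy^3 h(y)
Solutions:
 h(y) = C3*exp(3^(5/6)*y/3) + (C1*sin(3^(1/3)*y/2) + C2*cos(3^(1/3)*y/2))*exp(-3^(5/6)*y/6)


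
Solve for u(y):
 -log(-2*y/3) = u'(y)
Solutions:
 u(y) = C1 - y*log(-y) + y*(-log(2) + 1 + log(3))


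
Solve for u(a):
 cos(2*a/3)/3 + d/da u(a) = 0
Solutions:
 u(a) = C1 - sin(2*a/3)/2


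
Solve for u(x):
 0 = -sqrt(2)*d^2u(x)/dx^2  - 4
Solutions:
 u(x) = C1 + C2*x - sqrt(2)*x^2


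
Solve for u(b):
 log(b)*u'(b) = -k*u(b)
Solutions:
 u(b) = C1*exp(-k*li(b))


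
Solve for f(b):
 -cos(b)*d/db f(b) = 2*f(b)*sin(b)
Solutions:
 f(b) = C1*cos(b)^2


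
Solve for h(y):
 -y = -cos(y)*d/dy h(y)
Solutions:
 h(y) = C1 + Integral(y/cos(y), y)


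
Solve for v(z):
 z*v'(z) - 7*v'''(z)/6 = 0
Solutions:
 v(z) = C1 + Integral(C2*airyai(6^(1/3)*7^(2/3)*z/7) + C3*airybi(6^(1/3)*7^(2/3)*z/7), z)


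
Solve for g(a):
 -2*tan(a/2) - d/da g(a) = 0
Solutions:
 g(a) = C1 + 4*log(cos(a/2))


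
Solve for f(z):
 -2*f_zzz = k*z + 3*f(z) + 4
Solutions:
 f(z) = C3*exp(-2^(2/3)*3^(1/3)*z/2) - k*z/3 + (C1*sin(2^(2/3)*3^(5/6)*z/4) + C2*cos(2^(2/3)*3^(5/6)*z/4))*exp(2^(2/3)*3^(1/3)*z/4) - 4/3


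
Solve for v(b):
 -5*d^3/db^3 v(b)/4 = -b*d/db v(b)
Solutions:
 v(b) = C1 + Integral(C2*airyai(10^(2/3)*b/5) + C3*airybi(10^(2/3)*b/5), b)


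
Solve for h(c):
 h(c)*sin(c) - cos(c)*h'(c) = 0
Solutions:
 h(c) = C1/cos(c)


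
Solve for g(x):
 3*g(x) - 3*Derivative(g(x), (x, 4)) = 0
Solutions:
 g(x) = C1*exp(-x) + C2*exp(x) + C3*sin(x) + C4*cos(x)


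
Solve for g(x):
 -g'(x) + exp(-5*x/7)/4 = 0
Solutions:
 g(x) = C1 - 7*exp(-5*x/7)/20


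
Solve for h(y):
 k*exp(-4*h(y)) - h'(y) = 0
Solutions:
 h(y) = log(-I*(C1 + 4*k*y)^(1/4))
 h(y) = log(I*(C1 + 4*k*y)^(1/4))
 h(y) = log(-(C1 + 4*k*y)^(1/4))
 h(y) = log(C1 + 4*k*y)/4


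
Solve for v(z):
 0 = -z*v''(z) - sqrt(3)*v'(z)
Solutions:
 v(z) = C1 + C2*z^(1 - sqrt(3))


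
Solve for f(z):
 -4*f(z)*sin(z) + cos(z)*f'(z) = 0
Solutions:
 f(z) = C1/cos(z)^4


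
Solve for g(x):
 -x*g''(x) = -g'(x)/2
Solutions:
 g(x) = C1 + C2*x^(3/2)


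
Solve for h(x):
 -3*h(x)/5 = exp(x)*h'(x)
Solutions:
 h(x) = C1*exp(3*exp(-x)/5)


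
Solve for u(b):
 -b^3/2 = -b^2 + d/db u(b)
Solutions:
 u(b) = C1 - b^4/8 + b^3/3


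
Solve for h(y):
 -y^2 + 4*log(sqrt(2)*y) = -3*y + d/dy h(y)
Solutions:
 h(y) = C1 - y^3/3 + 3*y^2/2 + 4*y*log(y) - 4*y + y*log(4)


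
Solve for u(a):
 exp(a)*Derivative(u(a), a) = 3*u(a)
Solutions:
 u(a) = C1*exp(-3*exp(-a))


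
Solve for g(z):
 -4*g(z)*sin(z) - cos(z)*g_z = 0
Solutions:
 g(z) = C1*cos(z)^4


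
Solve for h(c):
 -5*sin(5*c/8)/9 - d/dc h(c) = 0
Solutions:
 h(c) = C1 + 8*cos(5*c/8)/9


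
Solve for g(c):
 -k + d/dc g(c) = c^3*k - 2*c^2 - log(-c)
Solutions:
 g(c) = C1 + c^4*k/4 - 2*c^3/3 + c*(k + 1) - c*log(-c)


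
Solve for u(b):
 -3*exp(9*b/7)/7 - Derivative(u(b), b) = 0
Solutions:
 u(b) = C1 - exp(9*b/7)/3


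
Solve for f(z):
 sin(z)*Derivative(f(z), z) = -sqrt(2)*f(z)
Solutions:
 f(z) = C1*(cos(z) + 1)^(sqrt(2)/2)/(cos(z) - 1)^(sqrt(2)/2)


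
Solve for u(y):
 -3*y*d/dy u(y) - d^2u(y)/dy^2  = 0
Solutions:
 u(y) = C1 + C2*erf(sqrt(6)*y/2)


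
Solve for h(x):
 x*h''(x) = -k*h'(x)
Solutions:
 h(x) = C1 + x^(1 - re(k))*(C2*sin(log(x)*Abs(im(k))) + C3*cos(log(x)*im(k)))


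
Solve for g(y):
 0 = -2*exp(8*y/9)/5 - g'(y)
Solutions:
 g(y) = C1 - 9*exp(8*y/9)/20


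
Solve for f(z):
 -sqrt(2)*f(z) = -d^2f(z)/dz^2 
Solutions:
 f(z) = C1*exp(-2^(1/4)*z) + C2*exp(2^(1/4)*z)


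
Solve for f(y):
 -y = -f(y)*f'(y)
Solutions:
 f(y) = -sqrt(C1 + y^2)
 f(y) = sqrt(C1 + y^2)


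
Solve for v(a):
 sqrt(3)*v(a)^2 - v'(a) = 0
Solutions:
 v(a) = -1/(C1 + sqrt(3)*a)


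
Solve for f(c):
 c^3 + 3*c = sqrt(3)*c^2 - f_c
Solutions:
 f(c) = C1 - c^4/4 + sqrt(3)*c^3/3 - 3*c^2/2


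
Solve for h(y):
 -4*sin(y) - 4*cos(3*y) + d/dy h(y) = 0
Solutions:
 h(y) = C1 + 4*sin(3*y)/3 - 4*cos(y)


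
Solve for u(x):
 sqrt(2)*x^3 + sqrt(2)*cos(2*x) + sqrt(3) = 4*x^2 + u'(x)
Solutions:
 u(x) = C1 + sqrt(2)*x^4/4 - 4*x^3/3 + sqrt(3)*x + sqrt(2)*sin(2*x)/2


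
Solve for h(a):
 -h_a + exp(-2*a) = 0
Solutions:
 h(a) = C1 - exp(-2*a)/2


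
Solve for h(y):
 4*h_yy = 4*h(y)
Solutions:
 h(y) = C1*exp(-y) + C2*exp(y)


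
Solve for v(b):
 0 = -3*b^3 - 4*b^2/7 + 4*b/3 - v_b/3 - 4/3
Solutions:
 v(b) = C1 - 9*b^4/4 - 4*b^3/7 + 2*b^2 - 4*b


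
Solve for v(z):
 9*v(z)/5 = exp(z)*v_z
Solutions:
 v(z) = C1*exp(-9*exp(-z)/5)


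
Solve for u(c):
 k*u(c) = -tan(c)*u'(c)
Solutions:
 u(c) = C1*exp(-k*log(sin(c)))


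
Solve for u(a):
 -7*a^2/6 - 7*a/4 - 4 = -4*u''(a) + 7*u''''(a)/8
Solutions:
 u(a) = C1 + C2*a + C3*exp(-4*sqrt(14)*a/7) + C4*exp(4*sqrt(14)*a/7) + 7*a^4/288 + 7*a^3/96 + 433*a^2/768


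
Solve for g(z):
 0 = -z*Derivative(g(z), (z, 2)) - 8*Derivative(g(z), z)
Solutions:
 g(z) = C1 + C2/z^7


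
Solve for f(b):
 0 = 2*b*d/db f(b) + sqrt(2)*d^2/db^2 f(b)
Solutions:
 f(b) = C1 + C2*erf(2^(3/4)*b/2)


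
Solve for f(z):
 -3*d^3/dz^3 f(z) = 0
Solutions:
 f(z) = C1 + C2*z + C3*z^2


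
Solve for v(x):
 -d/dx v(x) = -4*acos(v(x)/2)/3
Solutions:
 Integral(1/acos(_y/2), (_y, v(x))) = C1 + 4*x/3


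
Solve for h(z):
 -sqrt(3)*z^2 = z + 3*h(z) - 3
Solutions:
 h(z) = -sqrt(3)*z^2/3 - z/3 + 1


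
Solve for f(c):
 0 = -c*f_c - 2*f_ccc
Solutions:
 f(c) = C1 + Integral(C2*airyai(-2^(2/3)*c/2) + C3*airybi(-2^(2/3)*c/2), c)


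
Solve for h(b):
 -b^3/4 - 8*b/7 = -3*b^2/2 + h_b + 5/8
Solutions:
 h(b) = C1 - b^4/16 + b^3/2 - 4*b^2/7 - 5*b/8


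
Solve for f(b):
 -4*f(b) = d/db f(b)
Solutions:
 f(b) = C1*exp(-4*b)


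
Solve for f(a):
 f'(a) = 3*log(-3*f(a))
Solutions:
 -Integral(1/(log(-_y) + log(3)), (_y, f(a)))/3 = C1 - a


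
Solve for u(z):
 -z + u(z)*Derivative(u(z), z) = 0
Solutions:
 u(z) = -sqrt(C1 + z^2)
 u(z) = sqrt(C1 + z^2)


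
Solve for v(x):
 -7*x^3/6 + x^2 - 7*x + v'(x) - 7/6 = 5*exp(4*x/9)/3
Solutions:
 v(x) = C1 + 7*x^4/24 - x^3/3 + 7*x^2/2 + 7*x/6 + 15*exp(4*x/9)/4


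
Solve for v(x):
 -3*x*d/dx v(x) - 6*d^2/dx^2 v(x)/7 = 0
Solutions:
 v(x) = C1 + C2*erf(sqrt(7)*x/2)


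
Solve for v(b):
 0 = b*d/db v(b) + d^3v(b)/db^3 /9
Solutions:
 v(b) = C1 + Integral(C2*airyai(-3^(2/3)*b) + C3*airybi(-3^(2/3)*b), b)


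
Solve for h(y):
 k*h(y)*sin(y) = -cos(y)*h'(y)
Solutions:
 h(y) = C1*exp(k*log(cos(y)))


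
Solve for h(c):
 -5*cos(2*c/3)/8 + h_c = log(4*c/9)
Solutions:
 h(c) = C1 + c*log(c) - 2*c*log(3) - c + 2*c*log(2) + 15*sin(2*c/3)/16


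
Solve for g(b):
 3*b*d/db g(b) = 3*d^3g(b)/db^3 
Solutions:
 g(b) = C1 + Integral(C2*airyai(b) + C3*airybi(b), b)


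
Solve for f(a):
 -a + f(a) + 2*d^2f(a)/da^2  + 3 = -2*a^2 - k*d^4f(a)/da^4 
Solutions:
 f(a) = C1*exp(-a*sqrt((-sqrt(1 - k) - 1)/k)) + C2*exp(a*sqrt((-sqrt(1 - k) - 1)/k)) + C3*exp(-a*sqrt((sqrt(1 - k) - 1)/k)) + C4*exp(a*sqrt((sqrt(1 - k) - 1)/k)) - 2*a^2 + a + 5


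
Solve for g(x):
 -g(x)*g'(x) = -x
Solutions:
 g(x) = -sqrt(C1 + x^2)
 g(x) = sqrt(C1 + x^2)


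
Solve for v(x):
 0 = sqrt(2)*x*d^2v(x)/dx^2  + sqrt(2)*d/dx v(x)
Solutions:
 v(x) = C1 + C2*log(x)


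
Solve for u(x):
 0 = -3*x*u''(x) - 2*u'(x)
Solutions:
 u(x) = C1 + C2*x^(1/3)


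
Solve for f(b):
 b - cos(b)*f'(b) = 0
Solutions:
 f(b) = C1 + Integral(b/cos(b), b)


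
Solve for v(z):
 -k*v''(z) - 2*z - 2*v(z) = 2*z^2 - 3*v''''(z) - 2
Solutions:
 v(z) = C1*exp(-sqrt(6)*z*sqrt(k - sqrt(k^2 + 24))/6) + C2*exp(sqrt(6)*z*sqrt(k - sqrt(k^2 + 24))/6) + C3*exp(-sqrt(6)*z*sqrt(k + sqrt(k^2 + 24))/6) + C4*exp(sqrt(6)*z*sqrt(k + sqrt(k^2 + 24))/6) + k - z^2 - z + 1


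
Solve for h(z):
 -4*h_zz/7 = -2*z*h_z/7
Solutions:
 h(z) = C1 + C2*erfi(z/2)


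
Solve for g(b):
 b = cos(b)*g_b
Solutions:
 g(b) = C1 + Integral(b/cos(b), b)


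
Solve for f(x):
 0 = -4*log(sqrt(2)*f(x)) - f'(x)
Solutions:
 Integral(1/(2*log(_y) + log(2)), (_y, f(x)))/2 = C1 - x


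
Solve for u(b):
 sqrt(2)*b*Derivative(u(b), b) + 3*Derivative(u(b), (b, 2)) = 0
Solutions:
 u(b) = C1 + C2*erf(2^(3/4)*sqrt(3)*b/6)


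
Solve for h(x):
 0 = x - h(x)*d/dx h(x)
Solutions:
 h(x) = -sqrt(C1 + x^2)
 h(x) = sqrt(C1 + x^2)


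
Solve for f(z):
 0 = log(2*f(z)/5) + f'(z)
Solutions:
 Integral(1/(log(_y) - log(5) + log(2)), (_y, f(z))) = C1 - z


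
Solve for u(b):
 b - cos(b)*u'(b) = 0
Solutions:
 u(b) = C1 + Integral(b/cos(b), b)


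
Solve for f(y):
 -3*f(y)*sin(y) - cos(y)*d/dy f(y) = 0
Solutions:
 f(y) = C1*cos(y)^3


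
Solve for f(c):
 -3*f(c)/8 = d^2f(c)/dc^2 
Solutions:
 f(c) = C1*sin(sqrt(6)*c/4) + C2*cos(sqrt(6)*c/4)


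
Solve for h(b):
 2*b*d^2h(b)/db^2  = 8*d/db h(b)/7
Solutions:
 h(b) = C1 + C2*b^(11/7)


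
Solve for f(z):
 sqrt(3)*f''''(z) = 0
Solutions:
 f(z) = C1 + C2*z + C3*z^2 + C4*z^3


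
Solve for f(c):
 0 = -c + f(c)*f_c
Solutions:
 f(c) = -sqrt(C1 + c^2)
 f(c) = sqrt(C1 + c^2)


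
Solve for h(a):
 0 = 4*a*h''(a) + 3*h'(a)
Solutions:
 h(a) = C1 + C2*a^(1/4)


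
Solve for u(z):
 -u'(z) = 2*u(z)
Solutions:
 u(z) = C1*exp(-2*z)


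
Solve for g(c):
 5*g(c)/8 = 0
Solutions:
 g(c) = 0


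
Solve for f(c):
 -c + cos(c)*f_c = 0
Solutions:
 f(c) = C1 + Integral(c/cos(c), c)


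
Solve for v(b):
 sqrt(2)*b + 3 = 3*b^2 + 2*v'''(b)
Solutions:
 v(b) = C1 + C2*b + C3*b^2 - b^5/40 + sqrt(2)*b^4/48 + b^3/4


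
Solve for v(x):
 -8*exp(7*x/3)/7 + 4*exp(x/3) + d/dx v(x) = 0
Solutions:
 v(x) = C1 + 24*exp(7*x/3)/49 - 12*exp(x/3)


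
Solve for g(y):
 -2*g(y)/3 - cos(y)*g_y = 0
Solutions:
 g(y) = C1*(sin(y) - 1)^(1/3)/(sin(y) + 1)^(1/3)


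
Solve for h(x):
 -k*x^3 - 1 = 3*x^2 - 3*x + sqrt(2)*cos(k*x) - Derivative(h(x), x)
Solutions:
 h(x) = C1 + k*x^4/4 + x^3 - 3*x^2/2 + x + sqrt(2)*sin(k*x)/k


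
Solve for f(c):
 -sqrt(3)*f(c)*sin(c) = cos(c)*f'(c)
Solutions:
 f(c) = C1*cos(c)^(sqrt(3))


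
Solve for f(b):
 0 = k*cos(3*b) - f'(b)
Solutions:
 f(b) = C1 + k*sin(3*b)/3


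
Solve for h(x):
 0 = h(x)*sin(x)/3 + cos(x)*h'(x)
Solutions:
 h(x) = C1*cos(x)^(1/3)


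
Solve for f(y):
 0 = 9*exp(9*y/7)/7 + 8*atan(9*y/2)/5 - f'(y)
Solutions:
 f(y) = C1 + 8*y*atan(9*y/2)/5 + exp(9*y/7) - 8*log(81*y^2 + 4)/45


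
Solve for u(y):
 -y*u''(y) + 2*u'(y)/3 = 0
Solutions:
 u(y) = C1 + C2*y^(5/3)


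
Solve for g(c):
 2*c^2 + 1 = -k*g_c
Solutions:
 g(c) = C1 - 2*c^3/(3*k) - c/k


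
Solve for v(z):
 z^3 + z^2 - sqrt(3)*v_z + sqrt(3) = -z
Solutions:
 v(z) = C1 + sqrt(3)*z^4/12 + sqrt(3)*z^3/9 + sqrt(3)*z^2/6 + z


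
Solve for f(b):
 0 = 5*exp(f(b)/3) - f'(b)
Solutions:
 f(b) = 3*log(-1/(C1 + 5*b)) + 3*log(3)


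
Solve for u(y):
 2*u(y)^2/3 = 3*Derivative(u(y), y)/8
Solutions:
 u(y) = -9/(C1 + 16*y)


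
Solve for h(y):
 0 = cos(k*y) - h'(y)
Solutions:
 h(y) = C1 + sin(k*y)/k


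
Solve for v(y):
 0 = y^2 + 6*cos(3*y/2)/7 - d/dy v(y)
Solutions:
 v(y) = C1 + y^3/3 + 4*sin(3*y/2)/7


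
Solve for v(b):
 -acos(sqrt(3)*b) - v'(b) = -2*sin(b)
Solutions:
 v(b) = C1 - b*acos(sqrt(3)*b) + sqrt(3)*sqrt(1 - 3*b^2)/3 - 2*cos(b)


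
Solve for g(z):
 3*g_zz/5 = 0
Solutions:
 g(z) = C1 + C2*z


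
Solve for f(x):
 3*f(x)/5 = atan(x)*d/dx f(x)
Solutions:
 f(x) = C1*exp(3*Integral(1/atan(x), x)/5)


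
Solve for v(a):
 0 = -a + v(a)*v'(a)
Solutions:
 v(a) = -sqrt(C1 + a^2)
 v(a) = sqrt(C1 + a^2)


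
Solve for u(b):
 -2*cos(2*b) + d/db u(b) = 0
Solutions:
 u(b) = C1 + sin(2*b)


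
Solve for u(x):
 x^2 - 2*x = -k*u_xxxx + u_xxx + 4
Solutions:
 u(x) = C1 + C2*x + C3*x^2 + C4*exp(x/k) + x^5/60 + x^4*(k - 1)/12 + x^3*(k^2 - k - 2)/3


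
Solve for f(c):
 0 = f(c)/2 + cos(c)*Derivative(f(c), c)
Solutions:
 f(c) = C1*(sin(c) - 1)^(1/4)/(sin(c) + 1)^(1/4)


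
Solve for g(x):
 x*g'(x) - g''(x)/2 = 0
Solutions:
 g(x) = C1 + C2*erfi(x)


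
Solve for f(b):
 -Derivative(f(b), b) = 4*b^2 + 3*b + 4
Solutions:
 f(b) = C1 - 4*b^3/3 - 3*b^2/2 - 4*b


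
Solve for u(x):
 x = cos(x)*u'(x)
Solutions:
 u(x) = C1 + Integral(x/cos(x), x)


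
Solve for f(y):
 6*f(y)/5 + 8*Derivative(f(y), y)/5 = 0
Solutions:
 f(y) = C1*exp(-3*y/4)


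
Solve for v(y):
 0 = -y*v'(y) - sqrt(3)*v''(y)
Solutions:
 v(y) = C1 + C2*erf(sqrt(2)*3^(3/4)*y/6)


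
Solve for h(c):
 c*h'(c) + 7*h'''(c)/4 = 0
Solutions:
 h(c) = C1 + Integral(C2*airyai(-14^(2/3)*c/7) + C3*airybi(-14^(2/3)*c/7), c)


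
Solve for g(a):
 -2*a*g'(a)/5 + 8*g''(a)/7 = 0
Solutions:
 g(a) = C1 + C2*erfi(sqrt(70)*a/20)


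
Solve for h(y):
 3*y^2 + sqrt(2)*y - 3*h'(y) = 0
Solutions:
 h(y) = C1 + y^3/3 + sqrt(2)*y^2/6


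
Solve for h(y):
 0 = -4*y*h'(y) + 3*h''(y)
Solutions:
 h(y) = C1 + C2*erfi(sqrt(6)*y/3)


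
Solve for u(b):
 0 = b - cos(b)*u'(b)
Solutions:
 u(b) = C1 + Integral(b/cos(b), b)


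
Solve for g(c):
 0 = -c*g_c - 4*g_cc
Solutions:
 g(c) = C1 + C2*erf(sqrt(2)*c/4)


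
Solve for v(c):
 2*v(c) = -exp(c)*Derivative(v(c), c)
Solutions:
 v(c) = C1*exp(2*exp(-c))


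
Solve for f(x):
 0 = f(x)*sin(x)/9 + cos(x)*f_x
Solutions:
 f(x) = C1*cos(x)^(1/9)


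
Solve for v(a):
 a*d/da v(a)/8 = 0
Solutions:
 v(a) = C1


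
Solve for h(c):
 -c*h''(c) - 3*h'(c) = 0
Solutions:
 h(c) = C1 + C2/c^2


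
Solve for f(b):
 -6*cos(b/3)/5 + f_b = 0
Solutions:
 f(b) = C1 + 18*sin(b/3)/5


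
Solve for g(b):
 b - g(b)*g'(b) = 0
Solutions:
 g(b) = -sqrt(C1 + b^2)
 g(b) = sqrt(C1 + b^2)


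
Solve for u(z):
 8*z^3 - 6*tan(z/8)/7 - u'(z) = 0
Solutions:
 u(z) = C1 + 2*z^4 + 48*log(cos(z/8))/7


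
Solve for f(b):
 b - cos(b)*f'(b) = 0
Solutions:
 f(b) = C1 + Integral(b/cos(b), b)


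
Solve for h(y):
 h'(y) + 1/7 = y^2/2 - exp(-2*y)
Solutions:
 h(y) = C1 + y^3/6 - y/7 + exp(-2*y)/2


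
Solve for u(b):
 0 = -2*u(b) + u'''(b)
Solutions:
 u(b) = C3*exp(2^(1/3)*b) + (C1*sin(2^(1/3)*sqrt(3)*b/2) + C2*cos(2^(1/3)*sqrt(3)*b/2))*exp(-2^(1/3)*b/2)


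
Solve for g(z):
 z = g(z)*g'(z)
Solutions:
 g(z) = -sqrt(C1 + z^2)
 g(z) = sqrt(C1 + z^2)


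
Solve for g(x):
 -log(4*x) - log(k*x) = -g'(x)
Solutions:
 g(x) = C1 + x*(log(k) - 2 + 2*log(2)) + 2*x*log(x)


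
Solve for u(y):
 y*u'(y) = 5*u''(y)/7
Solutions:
 u(y) = C1 + C2*erfi(sqrt(70)*y/10)


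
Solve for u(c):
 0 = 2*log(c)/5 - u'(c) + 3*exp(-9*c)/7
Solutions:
 u(c) = C1 + 2*c*log(c)/5 - 2*c/5 - exp(-9*c)/21


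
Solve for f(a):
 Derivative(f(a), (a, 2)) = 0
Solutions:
 f(a) = C1 + C2*a


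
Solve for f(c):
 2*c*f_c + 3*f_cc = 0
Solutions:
 f(c) = C1 + C2*erf(sqrt(3)*c/3)


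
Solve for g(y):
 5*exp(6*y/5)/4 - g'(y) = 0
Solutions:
 g(y) = C1 + 25*exp(6*y/5)/24


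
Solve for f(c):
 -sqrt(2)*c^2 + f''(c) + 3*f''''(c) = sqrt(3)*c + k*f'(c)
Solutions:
 f(c) = C1 + C2*exp(2^(1/3)*c*(-2^(1/3)*(-9*k + sqrt(81*k^2 + 4))^(1/3) + 2/(-9*k + sqrt(81*k^2 + 4))^(1/3))/6) + C3*exp(2^(1/3)*c*(2^(1/3)*(-9*k + sqrt(81*k^2 + 4))^(1/3) - 2^(1/3)*sqrt(3)*I*(-9*k + sqrt(81*k^2 + 4))^(1/3) + 8/((-1 + sqrt(3)*I)*(-9*k + sqrt(81*k^2 + 4))^(1/3)))/12) + C4*exp(2^(1/3)*c*(2^(1/3)*(-9*k + sqrt(81*k^2 + 4))^(1/3) + 2^(1/3)*sqrt(3)*I*(-9*k + sqrt(81*k^2 + 4))^(1/3) - 8/((1 + sqrt(3)*I)*(-9*k + sqrt(81*k^2 + 4))^(1/3)))/12) - sqrt(2)*c^3/(3*k) - sqrt(3)*c^2/(2*k) - sqrt(2)*c^2/k^2 - sqrt(3)*c/k^2 - 2*sqrt(2)*c/k^3


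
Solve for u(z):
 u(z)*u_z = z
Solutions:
 u(z) = -sqrt(C1 + z^2)
 u(z) = sqrt(C1 + z^2)


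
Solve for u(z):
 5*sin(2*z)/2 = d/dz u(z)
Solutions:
 u(z) = C1 - 5*cos(2*z)/4


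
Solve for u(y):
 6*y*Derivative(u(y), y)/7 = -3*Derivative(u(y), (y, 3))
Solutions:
 u(y) = C1 + Integral(C2*airyai(-2^(1/3)*7^(2/3)*y/7) + C3*airybi(-2^(1/3)*7^(2/3)*y/7), y)


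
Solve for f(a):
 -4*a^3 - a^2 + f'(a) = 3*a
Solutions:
 f(a) = C1 + a^4 + a^3/3 + 3*a^2/2


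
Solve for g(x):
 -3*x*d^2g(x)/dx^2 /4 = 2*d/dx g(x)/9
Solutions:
 g(x) = C1 + C2*x^(19/27)


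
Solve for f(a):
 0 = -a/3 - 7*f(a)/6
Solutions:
 f(a) = -2*a/7


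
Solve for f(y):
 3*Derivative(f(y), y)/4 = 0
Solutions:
 f(y) = C1


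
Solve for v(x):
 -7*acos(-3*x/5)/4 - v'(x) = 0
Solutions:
 v(x) = C1 - 7*x*acos(-3*x/5)/4 - 7*sqrt(25 - 9*x^2)/12


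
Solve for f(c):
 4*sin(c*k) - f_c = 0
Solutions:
 f(c) = C1 - 4*cos(c*k)/k


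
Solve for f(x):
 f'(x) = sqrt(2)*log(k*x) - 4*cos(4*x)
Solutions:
 f(x) = C1 + sqrt(2)*x*(log(k*x) - 1) - sin(4*x)


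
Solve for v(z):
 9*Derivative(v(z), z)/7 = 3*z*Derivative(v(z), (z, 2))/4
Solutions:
 v(z) = C1 + C2*z^(19/7)


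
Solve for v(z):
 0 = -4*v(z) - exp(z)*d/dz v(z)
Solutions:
 v(z) = C1*exp(4*exp(-z))


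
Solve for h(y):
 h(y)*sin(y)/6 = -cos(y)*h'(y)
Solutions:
 h(y) = C1*cos(y)^(1/6)


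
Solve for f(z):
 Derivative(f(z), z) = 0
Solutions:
 f(z) = C1


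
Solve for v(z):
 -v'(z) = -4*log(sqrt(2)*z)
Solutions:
 v(z) = C1 + 4*z*log(z) - 4*z + z*log(4)


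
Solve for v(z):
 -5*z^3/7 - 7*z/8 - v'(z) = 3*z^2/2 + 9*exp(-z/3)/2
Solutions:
 v(z) = C1 - 5*z^4/28 - z^3/2 - 7*z^2/16 + 27*exp(-z/3)/2


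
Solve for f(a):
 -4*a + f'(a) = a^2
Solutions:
 f(a) = C1 + a^3/3 + 2*a^2


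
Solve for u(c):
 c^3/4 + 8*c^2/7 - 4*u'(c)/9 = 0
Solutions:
 u(c) = C1 + 9*c^4/64 + 6*c^3/7


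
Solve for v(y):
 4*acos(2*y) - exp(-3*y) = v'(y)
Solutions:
 v(y) = C1 + 4*y*acos(2*y) - 2*sqrt(1 - 4*y^2) + exp(-3*y)/3


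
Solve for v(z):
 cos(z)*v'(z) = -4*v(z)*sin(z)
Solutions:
 v(z) = C1*cos(z)^4


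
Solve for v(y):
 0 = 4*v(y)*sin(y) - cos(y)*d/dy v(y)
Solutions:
 v(y) = C1/cos(y)^4


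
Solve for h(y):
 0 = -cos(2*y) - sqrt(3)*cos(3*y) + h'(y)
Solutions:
 h(y) = C1 + sin(2*y)/2 + sqrt(3)*sin(3*y)/3


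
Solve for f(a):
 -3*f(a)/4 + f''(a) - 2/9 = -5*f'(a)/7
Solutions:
 f(a) = C1*exp(a*(-5 + 2*sqrt(43))/14) + C2*exp(-a*(5 + 2*sqrt(43))/14) - 8/27


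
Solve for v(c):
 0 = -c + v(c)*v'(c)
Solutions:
 v(c) = -sqrt(C1 + c^2)
 v(c) = sqrt(C1 + c^2)


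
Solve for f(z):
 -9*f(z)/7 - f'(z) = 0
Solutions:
 f(z) = C1*exp(-9*z/7)


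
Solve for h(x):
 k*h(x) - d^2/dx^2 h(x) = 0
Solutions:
 h(x) = C1*exp(-sqrt(k)*x) + C2*exp(sqrt(k)*x)


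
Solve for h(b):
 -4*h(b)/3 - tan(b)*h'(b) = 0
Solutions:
 h(b) = C1/sin(b)^(4/3)


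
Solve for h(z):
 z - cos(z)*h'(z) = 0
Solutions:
 h(z) = C1 + Integral(z/cos(z), z)


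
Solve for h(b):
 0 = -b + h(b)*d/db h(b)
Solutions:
 h(b) = -sqrt(C1 + b^2)
 h(b) = sqrt(C1 + b^2)


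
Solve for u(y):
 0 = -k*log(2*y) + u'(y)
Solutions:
 u(y) = C1 + k*y*log(y) - k*y + k*y*log(2)


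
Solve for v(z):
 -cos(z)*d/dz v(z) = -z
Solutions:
 v(z) = C1 + Integral(z/cos(z), z)


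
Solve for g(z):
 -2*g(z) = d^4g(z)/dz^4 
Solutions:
 g(z) = (C1*sin(2^(3/4)*z/2) + C2*cos(2^(3/4)*z/2))*exp(-2^(3/4)*z/2) + (C3*sin(2^(3/4)*z/2) + C4*cos(2^(3/4)*z/2))*exp(2^(3/4)*z/2)


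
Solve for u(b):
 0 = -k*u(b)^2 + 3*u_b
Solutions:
 u(b) = -3/(C1 + b*k)


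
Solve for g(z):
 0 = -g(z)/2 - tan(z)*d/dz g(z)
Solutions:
 g(z) = C1/sqrt(sin(z))


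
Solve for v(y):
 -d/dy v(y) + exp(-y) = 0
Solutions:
 v(y) = C1 - exp(-y)


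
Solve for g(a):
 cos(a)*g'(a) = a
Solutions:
 g(a) = C1 + Integral(a/cos(a), a)


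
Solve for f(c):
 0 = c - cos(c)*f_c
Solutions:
 f(c) = C1 + Integral(c/cos(c), c)


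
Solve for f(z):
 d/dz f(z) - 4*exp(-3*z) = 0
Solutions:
 f(z) = C1 - 4*exp(-3*z)/3


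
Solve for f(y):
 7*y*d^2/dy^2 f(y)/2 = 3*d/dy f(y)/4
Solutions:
 f(y) = C1 + C2*y^(17/14)


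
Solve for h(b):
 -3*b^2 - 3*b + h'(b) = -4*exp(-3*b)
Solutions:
 h(b) = C1 + b^3 + 3*b^2/2 + 4*exp(-3*b)/3


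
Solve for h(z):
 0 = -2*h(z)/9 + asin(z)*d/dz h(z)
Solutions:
 h(z) = C1*exp(2*Integral(1/asin(z), z)/9)


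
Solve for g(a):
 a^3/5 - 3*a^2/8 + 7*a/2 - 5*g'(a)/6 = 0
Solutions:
 g(a) = C1 + 3*a^4/50 - 3*a^3/20 + 21*a^2/10


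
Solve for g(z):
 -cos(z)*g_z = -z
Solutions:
 g(z) = C1 + Integral(z/cos(z), z)


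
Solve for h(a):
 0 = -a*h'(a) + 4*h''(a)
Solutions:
 h(a) = C1 + C2*erfi(sqrt(2)*a/4)


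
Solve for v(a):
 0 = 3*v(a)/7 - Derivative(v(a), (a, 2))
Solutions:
 v(a) = C1*exp(-sqrt(21)*a/7) + C2*exp(sqrt(21)*a/7)


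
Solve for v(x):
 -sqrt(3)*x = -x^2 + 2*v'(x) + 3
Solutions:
 v(x) = C1 + x^3/6 - sqrt(3)*x^2/4 - 3*x/2


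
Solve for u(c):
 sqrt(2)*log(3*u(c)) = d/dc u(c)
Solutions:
 -sqrt(2)*Integral(1/(log(_y) + log(3)), (_y, u(c)))/2 = C1 - c


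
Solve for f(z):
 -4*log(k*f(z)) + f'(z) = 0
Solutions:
 li(k*f(z))/k = C1 + 4*z


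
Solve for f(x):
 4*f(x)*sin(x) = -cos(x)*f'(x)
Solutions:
 f(x) = C1*cos(x)^4


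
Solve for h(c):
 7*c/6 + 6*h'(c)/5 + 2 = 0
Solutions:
 h(c) = C1 - 35*c^2/72 - 5*c/3


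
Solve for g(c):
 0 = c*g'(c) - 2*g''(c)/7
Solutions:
 g(c) = C1 + C2*erfi(sqrt(7)*c/2)


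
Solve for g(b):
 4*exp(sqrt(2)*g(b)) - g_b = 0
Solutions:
 g(b) = sqrt(2)*(2*log(-1/(C1 + 4*b)) - log(2))/4


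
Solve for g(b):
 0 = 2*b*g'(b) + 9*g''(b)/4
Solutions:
 g(b) = C1 + C2*erf(2*b/3)


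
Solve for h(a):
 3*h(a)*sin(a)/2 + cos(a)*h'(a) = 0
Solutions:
 h(a) = C1*cos(a)^(3/2)


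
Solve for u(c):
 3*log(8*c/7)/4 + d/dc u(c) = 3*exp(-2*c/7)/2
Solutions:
 u(c) = C1 - 3*c*log(c)/4 + 3*c*(-3*log(2) + 1 + log(7))/4 - 21*exp(-2*c/7)/4


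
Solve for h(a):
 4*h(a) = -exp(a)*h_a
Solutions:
 h(a) = C1*exp(4*exp(-a))


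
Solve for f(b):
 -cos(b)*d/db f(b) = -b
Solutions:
 f(b) = C1 + Integral(b/cos(b), b)


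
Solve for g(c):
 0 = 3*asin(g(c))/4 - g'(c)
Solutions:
 Integral(1/asin(_y), (_y, g(c))) = C1 + 3*c/4


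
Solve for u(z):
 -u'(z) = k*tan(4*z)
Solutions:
 u(z) = C1 + k*log(cos(4*z))/4


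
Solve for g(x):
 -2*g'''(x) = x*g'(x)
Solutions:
 g(x) = C1 + Integral(C2*airyai(-2^(2/3)*x/2) + C3*airybi(-2^(2/3)*x/2), x)


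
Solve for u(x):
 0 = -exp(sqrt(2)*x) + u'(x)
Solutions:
 u(x) = C1 + sqrt(2)*exp(sqrt(2)*x)/2


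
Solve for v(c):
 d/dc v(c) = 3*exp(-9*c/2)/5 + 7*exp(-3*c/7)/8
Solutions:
 v(c) = C1 - 2*exp(-9*c/2)/15 - 49*exp(-3*c/7)/24


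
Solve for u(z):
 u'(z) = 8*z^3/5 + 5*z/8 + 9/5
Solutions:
 u(z) = C1 + 2*z^4/5 + 5*z^2/16 + 9*z/5


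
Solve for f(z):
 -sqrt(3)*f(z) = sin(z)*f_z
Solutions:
 f(z) = C1*(cos(z) + 1)^(sqrt(3)/2)/(cos(z) - 1)^(sqrt(3)/2)


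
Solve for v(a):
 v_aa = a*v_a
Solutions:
 v(a) = C1 + C2*erfi(sqrt(2)*a/2)


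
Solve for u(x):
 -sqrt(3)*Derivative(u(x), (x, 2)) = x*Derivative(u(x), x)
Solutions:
 u(x) = C1 + C2*erf(sqrt(2)*3^(3/4)*x/6)


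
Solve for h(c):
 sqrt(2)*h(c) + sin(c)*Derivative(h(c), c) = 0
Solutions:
 h(c) = C1*(cos(c) + 1)^(sqrt(2)/2)/(cos(c) - 1)^(sqrt(2)/2)


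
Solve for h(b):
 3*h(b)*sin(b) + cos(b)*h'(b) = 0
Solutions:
 h(b) = C1*cos(b)^3


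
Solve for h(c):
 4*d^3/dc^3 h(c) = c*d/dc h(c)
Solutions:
 h(c) = C1 + Integral(C2*airyai(2^(1/3)*c/2) + C3*airybi(2^(1/3)*c/2), c)


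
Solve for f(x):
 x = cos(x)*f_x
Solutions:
 f(x) = C1 + Integral(x/cos(x), x)


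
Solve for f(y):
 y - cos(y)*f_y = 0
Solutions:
 f(y) = C1 + Integral(y/cos(y), y)


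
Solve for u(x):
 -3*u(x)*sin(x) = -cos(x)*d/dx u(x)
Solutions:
 u(x) = C1/cos(x)^3


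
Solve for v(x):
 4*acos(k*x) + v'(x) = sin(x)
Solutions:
 v(x) = C1 - 4*Piecewise((x*acos(k*x) - sqrt(-k^2*x^2 + 1)/k, Ne(k, 0)), (pi*x/2, True)) - cos(x)


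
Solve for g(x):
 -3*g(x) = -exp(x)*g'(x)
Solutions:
 g(x) = C1*exp(-3*exp(-x))


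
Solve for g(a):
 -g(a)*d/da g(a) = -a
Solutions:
 g(a) = -sqrt(C1 + a^2)
 g(a) = sqrt(C1 + a^2)


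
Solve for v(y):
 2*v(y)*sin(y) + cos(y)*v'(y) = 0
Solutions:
 v(y) = C1*cos(y)^2


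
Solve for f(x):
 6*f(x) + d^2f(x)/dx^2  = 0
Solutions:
 f(x) = C1*sin(sqrt(6)*x) + C2*cos(sqrt(6)*x)


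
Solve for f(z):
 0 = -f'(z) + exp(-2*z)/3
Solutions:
 f(z) = C1 - exp(-2*z)/6


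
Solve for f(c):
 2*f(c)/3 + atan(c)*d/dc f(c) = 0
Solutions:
 f(c) = C1*exp(-2*Integral(1/atan(c), c)/3)


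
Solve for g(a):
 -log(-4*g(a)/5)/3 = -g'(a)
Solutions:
 -3*Integral(1/(log(-_y) - log(5) + 2*log(2)), (_y, g(a))) = C1 - a


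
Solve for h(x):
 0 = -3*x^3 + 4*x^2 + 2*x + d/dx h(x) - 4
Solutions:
 h(x) = C1 + 3*x^4/4 - 4*x^3/3 - x^2 + 4*x


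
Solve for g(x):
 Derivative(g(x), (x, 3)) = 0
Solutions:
 g(x) = C1 + C2*x + C3*x^2


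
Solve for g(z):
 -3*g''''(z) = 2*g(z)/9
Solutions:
 g(z) = (C1*sin(2^(3/4)*3^(1/4)*z/6) + C2*cos(2^(3/4)*3^(1/4)*z/6))*exp(-2^(3/4)*3^(1/4)*z/6) + (C3*sin(2^(3/4)*3^(1/4)*z/6) + C4*cos(2^(3/4)*3^(1/4)*z/6))*exp(2^(3/4)*3^(1/4)*z/6)


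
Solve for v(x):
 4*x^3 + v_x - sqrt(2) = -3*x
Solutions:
 v(x) = C1 - x^4 - 3*x^2/2 + sqrt(2)*x


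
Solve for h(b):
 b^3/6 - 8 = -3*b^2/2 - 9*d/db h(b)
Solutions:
 h(b) = C1 - b^4/216 - b^3/18 + 8*b/9


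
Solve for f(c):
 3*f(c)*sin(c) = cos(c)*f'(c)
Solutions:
 f(c) = C1/cos(c)^3


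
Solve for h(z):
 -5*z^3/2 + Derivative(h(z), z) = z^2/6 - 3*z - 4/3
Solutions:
 h(z) = C1 + 5*z^4/8 + z^3/18 - 3*z^2/2 - 4*z/3


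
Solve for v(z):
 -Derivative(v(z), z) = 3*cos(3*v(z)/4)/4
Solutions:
 3*z/4 - 2*log(sin(3*v(z)/4) - 1)/3 + 2*log(sin(3*v(z)/4) + 1)/3 = C1


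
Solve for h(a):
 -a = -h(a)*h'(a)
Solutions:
 h(a) = -sqrt(C1 + a^2)
 h(a) = sqrt(C1 + a^2)


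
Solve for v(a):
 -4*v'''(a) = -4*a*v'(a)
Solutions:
 v(a) = C1 + Integral(C2*airyai(a) + C3*airybi(a), a)


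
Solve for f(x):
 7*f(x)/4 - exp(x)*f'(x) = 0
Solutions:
 f(x) = C1*exp(-7*exp(-x)/4)


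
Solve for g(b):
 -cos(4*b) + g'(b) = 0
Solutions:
 g(b) = C1 + sin(4*b)/4


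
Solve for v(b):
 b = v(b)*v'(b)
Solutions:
 v(b) = -sqrt(C1 + b^2)
 v(b) = sqrt(C1 + b^2)


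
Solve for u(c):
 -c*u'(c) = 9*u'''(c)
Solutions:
 u(c) = C1 + Integral(C2*airyai(-3^(1/3)*c/3) + C3*airybi(-3^(1/3)*c/3), c)


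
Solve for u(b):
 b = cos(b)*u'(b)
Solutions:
 u(b) = C1 + Integral(b/cos(b), b)


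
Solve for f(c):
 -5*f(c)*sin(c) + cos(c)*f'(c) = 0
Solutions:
 f(c) = C1/cos(c)^5


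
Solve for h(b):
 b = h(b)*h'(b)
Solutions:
 h(b) = -sqrt(C1 + b^2)
 h(b) = sqrt(C1 + b^2)


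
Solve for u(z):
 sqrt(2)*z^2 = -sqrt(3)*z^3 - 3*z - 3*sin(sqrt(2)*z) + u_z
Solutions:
 u(z) = C1 + sqrt(3)*z^4/4 + sqrt(2)*z^3/3 + 3*z^2/2 - 3*sqrt(2)*cos(sqrt(2)*z)/2


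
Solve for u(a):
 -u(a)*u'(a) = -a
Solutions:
 u(a) = -sqrt(C1 + a^2)
 u(a) = sqrt(C1 + a^2)


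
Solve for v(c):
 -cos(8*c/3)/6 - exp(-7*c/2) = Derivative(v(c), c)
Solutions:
 v(c) = C1 - sin(8*c/3)/16 + 2*exp(-7*c/2)/7


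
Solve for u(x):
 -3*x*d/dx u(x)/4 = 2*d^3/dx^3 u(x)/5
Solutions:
 u(x) = C1 + Integral(C2*airyai(-15^(1/3)*x/2) + C3*airybi(-15^(1/3)*x/2), x)


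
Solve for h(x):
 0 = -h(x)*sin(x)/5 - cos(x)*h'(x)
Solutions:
 h(x) = C1*cos(x)^(1/5)


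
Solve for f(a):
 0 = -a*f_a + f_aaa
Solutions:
 f(a) = C1 + Integral(C2*airyai(a) + C3*airybi(a), a)


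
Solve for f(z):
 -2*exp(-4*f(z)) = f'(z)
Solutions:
 f(z) = log(-I*(C1 - 8*z)^(1/4))
 f(z) = log(I*(C1 - 8*z)^(1/4))
 f(z) = log(-(C1 - 8*z)^(1/4))
 f(z) = log(C1 - 8*z)/4


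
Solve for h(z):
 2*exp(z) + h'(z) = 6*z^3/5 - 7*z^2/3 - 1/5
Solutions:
 h(z) = C1 + 3*z^4/10 - 7*z^3/9 - z/5 - 2*exp(z)


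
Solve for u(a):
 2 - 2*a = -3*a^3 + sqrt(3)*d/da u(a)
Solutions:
 u(a) = C1 + sqrt(3)*a^4/4 - sqrt(3)*a^2/3 + 2*sqrt(3)*a/3


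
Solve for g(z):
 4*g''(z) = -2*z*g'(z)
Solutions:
 g(z) = C1 + C2*erf(z/2)


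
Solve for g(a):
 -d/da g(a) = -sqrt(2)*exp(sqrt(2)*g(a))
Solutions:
 g(a) = sqrt(2)*(2*log(-1/(C1 + sqrt(2)*a)) - log(2))/4


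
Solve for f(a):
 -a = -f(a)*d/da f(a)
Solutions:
 f(a) = -sqrt(C1 + a^2)
 f(a) = sqrt(C1 + a^2)


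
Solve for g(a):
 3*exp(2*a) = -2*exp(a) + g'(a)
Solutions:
 g(a) = C1 + 3*exp(2*a)/2 + 2*exp(a)


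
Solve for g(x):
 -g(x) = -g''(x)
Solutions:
 g(x) = C1*exp(-x) + C2*exp(x)


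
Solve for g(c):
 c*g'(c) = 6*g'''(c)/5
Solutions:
 g(c) = C1 + Integral(C2*airyai(5^(1/3)*6^(2/3)*c/6) + C3*airybi(5^(1/3)*6^(2/3)*c/6), c)


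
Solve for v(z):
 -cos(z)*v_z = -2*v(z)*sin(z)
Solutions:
 v(z) = C1/cos(z)^2


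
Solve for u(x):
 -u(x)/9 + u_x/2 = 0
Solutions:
 u(x) = C1*exp(2*x/9)


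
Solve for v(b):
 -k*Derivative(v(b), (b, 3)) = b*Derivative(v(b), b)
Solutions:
 v(b) = C1 + Integral(C2*airyai(b*(-1/k)^(1/3)) + C3*airybi(b*(-1/k)^(1/3)), b)


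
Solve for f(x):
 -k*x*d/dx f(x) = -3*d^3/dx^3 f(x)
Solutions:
 f(x) = C1 + Integral(C2*airyai(3^(2/3)*k^(1/3)*x/3) + C3*airybi(3^(2/3)*k^(1/3)*x/3), x)


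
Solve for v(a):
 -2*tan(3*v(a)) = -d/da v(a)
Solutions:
 v(a) = -asin(C1*exp(6*a))/3 + pi/3
 v(a) = asin(C1*exp(6*a))/3


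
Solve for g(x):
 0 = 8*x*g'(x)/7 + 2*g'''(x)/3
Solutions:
 g(x) = C1 + Integral(C2*airyai(-12^(1/3)*7^(2/3)*x/7) + C3*airybi(-12^(1/3)*7^(2/3)*x/7), x)


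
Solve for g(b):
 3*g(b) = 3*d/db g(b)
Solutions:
 g(b) = C1*exp(b)


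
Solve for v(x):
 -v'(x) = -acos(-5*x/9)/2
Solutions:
 v(x) = C1 + x*acos(-5*x/9)/2 + sqrt(81 - 25*x^2)/10


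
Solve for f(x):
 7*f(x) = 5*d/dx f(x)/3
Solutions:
 f(x) = C1*exp(21*x/5)


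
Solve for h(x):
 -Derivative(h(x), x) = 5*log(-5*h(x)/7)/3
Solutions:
 3*Integral(1/(log(-_y) - log(7) + log(5)), (_y, h(x)))/5 = C1 - x


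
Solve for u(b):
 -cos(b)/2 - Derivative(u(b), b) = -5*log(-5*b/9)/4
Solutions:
 u(b) = C1 + 5*b*log(-b)/4 - 5*b*log(3)/2 - 5*b/4 + 5*b*log(5)/4 - sin(b)/2


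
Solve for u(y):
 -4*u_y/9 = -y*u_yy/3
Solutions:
 u(y) = C1 + C2*y^(7/3)


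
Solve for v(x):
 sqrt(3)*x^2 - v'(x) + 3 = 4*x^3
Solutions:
 v(x) = C1 - x^4 + sqrt(3)*x^3/3 + 3*x


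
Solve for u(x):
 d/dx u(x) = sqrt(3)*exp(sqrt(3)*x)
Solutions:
 u(x) = C1 + exp(sqrt(3)*x)


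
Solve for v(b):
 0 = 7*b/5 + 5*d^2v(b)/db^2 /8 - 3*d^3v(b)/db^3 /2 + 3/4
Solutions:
 v(b) = C1 + C2*b + C3*exp(5*b/12) - 28*b^3/75 - 411*b^2/125


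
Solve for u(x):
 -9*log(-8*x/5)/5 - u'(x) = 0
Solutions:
 u(x) = C1 - 9*x*log(-x)/5 + 9*x*(-3*log(2) + 1 + log(5))/5


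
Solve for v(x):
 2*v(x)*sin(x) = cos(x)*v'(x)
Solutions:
 v(x) = C1/cos(x)^2


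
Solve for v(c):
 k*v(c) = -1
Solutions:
 v(c) = -1/k


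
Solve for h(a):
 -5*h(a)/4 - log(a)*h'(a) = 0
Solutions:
 h(a) = C1*exp(-5*li(a)/4)


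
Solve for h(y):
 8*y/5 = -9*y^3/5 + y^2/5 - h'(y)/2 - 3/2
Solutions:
 h(y) = C1 - 9*y^4/10 + 2*y^3/15 - 8*y^2/5 - 3*y


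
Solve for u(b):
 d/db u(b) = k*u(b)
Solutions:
 u(b) = C1*exp(b*k)


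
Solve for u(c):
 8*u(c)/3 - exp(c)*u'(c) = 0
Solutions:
 u(c) = C1*exp(-8*exp(-c)/3)


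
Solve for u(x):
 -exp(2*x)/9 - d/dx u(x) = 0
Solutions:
 u(x) = C1 - exp(2*x)/18


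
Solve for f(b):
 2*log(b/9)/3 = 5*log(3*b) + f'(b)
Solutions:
 f(b) = C1 - 13*b*log(b)/3 - 19*b*log(3)/3 + 13*b/3


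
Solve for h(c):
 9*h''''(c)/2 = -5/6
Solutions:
 h(c) = C1 + C2*c + C3*c^2 + C4*c^3 - 5*c^4/648


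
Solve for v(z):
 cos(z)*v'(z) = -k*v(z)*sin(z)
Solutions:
 v(z) = C1*exp(k*log(cos(z)))


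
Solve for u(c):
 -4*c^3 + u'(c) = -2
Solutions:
 u(c) = C1 + c^4 - 2*c


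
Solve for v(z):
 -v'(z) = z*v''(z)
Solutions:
 v(z) = C1 + C2*log(z)


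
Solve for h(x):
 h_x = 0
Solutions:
 h(x) = C1


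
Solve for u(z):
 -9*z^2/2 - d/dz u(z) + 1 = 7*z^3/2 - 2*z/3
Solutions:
 u(z) = C1 - 7*z^4/8 - 3*z^3/2 + z^2/3 + z


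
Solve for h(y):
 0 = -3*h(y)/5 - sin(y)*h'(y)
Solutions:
 h(y) = C1*(cos(y) + 1)^(3/10)/(cos(y) - 1)^(3/10)


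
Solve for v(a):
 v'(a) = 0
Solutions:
 v(a) = C1


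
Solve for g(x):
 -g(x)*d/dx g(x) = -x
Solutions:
 g(x) = -sqrt(C1 + x^2)
 g(x) = sqrt(C1 + x^2)


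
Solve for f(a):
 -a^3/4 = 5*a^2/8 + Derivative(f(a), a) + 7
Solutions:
 f(a) = C1 - a^4/16 - 5*a^3/24 - 7*a


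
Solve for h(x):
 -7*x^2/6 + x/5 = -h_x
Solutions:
 h(x) = C1 + 7*x^3/18 - x^2/10


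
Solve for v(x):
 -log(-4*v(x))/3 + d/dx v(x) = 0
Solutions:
 -3*Integral(1/(log(-_y) + 2*log(2)), (_y, v(x))) = C1 - x


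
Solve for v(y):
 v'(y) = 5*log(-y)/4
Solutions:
 v(y) = C1 + 5*y*log(-y)/4 - 5*y/4


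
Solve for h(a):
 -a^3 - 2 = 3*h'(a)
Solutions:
 h(a) = C1 - a^4/12 - 2*a/3


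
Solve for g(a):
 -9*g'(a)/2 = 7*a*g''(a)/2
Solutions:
 g(a) = C1 + C2/a^(2/7)


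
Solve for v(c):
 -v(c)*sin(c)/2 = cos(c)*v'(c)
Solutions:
 v(c) = C1*sqrt(cos(c))


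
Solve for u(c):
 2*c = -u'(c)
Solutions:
 u(c) = C1 - c^2


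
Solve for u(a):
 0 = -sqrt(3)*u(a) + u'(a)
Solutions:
 u(a) = C1*exp(sqrt(3)*a)


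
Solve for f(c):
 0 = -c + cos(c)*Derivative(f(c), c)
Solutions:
 f(c) = C1 + Integral(c/cos(c), c)
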